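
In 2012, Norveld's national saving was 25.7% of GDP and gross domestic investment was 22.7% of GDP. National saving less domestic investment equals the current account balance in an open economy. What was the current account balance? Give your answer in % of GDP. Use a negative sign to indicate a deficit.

CA = S - I = 25.7 - 22.7 = 3.0

3.0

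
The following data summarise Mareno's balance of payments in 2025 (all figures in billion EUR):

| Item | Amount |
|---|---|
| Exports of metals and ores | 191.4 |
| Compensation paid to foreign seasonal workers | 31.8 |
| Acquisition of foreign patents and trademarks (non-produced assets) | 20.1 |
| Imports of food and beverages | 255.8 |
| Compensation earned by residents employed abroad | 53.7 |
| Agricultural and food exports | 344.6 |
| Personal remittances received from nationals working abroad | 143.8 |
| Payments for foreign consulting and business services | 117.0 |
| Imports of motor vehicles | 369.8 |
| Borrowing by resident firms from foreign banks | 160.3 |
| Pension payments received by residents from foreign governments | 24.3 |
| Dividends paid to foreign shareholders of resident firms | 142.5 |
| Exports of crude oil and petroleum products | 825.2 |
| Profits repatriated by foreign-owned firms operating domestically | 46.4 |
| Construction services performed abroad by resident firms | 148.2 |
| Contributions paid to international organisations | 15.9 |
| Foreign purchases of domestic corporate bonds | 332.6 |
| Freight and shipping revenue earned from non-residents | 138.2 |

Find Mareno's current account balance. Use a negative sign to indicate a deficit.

Goods: -369.8 + 825.2 + 344.6 - 255.8 + 191.4 = 735.6
Services: 148.2 - 117.0 + 138.2 = 169.4
Primary income: -46.4 - 31.8 - 142.5 + 53.7 = -167.0
Secondary income: 24.3 - 15.9 + 143.8 = 152.2
Current account = 735.6 + 169.4 + (-167.0) + 152.2 = 890.2
(Excluded from the current account — capital account: acquisition of foreign patents and trademarks (non-produced assets) 20.1; financial account: borrowing by resident firms from foreign banks 160.3, foreign purchases of domestic corporate bonds 332.6.)

890.2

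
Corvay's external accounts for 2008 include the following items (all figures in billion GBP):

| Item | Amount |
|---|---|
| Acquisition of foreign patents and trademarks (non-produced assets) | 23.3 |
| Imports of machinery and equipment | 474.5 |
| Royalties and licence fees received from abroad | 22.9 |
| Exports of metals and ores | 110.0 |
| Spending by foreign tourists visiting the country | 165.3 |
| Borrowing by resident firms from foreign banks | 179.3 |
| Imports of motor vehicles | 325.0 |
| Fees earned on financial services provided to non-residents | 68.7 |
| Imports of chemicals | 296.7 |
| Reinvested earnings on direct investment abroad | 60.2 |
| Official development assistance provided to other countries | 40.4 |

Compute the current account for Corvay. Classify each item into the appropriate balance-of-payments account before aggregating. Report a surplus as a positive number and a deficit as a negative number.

-709.5

Goods: -296.7 - 325.0 + 110.0 - 474.5 = -986.2
Services: 68.7 + 165.3 + 22.9 = 256.9
Primary income: 60.2
Secondary income: -40.4
Current account = (-986.2) + 256.9 + 60.2 + (-40.4) = -709.5
(Excluded from the current account — capital account: acquisition of foreign patents and trademarks (non-produced assets) 23.3; financial account: borrowing by resident firms from foreign banks 179.3.)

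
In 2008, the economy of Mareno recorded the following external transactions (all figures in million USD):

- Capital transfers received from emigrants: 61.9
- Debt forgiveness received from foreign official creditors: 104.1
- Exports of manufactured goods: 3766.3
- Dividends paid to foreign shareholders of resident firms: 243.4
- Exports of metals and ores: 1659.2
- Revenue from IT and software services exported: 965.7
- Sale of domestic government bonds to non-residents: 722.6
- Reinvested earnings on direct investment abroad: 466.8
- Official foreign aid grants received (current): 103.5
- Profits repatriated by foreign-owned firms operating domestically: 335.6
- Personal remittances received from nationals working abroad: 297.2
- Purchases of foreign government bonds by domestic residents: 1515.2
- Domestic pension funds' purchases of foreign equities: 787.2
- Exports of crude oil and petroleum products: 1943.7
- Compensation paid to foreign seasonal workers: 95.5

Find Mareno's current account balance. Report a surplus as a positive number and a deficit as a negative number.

8527.9

Goods: 1943.7 + 3766.3 + 1659.2 = 7369.2
Services: 965.7
Primary income: -243.4 - 95.5 - 335.6 + 466.8 = -207.7
Secondary income: 103.5 + 297.2 = 400.7
Current account = 7369.2 + 965.7 + (-207.7) + 400.7 = 8527.9
(Excluded from the current account — capital account: capital transfers received from emigrants 61.9, debt forgiveness received from foreign official creditors 104.1; financial account: sale of domestic government bonds to non-residents 722.6, purchases of foreign government bonds by domestic residents 1515.2, domestic pension funds' purchases of foreign equities 787.2.)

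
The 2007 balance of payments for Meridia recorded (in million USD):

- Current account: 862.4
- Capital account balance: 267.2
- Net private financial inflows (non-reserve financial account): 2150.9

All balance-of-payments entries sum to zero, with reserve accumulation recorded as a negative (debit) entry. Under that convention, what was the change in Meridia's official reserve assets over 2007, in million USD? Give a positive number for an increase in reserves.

3280.5

Official reserve transactions balance = -(862.4 + 267.2 + 2150.9) = -3280.5
An accumulation of reserves is recorded as a debit (negative entry), so the change in the stock of reserves is the negative of that balance.
Change in official reserves = -(-3280.5) = 3280.5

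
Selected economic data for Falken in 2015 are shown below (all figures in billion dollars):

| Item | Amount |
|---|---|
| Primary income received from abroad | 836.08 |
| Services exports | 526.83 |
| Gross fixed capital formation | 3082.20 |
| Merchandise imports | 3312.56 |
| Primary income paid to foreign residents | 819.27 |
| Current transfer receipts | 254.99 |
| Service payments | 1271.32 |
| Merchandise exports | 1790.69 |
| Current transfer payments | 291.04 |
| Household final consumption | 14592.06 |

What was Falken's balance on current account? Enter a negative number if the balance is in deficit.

-2285.60

Goods balance = 1790.69 - 3312.56 = -1521.87
Services balance = 526.83 - 1271.32 = -744.49
Trade balance (goods + services) = -1521.87 + (-744.49) = -2266.36
Net primary income = 836.08 - 819.27 = 16.81
Net secondary income = 254.99 - 291.04 = -36.05
Current account = -2266.36 + 16.81 + (-36.05) = -2285.60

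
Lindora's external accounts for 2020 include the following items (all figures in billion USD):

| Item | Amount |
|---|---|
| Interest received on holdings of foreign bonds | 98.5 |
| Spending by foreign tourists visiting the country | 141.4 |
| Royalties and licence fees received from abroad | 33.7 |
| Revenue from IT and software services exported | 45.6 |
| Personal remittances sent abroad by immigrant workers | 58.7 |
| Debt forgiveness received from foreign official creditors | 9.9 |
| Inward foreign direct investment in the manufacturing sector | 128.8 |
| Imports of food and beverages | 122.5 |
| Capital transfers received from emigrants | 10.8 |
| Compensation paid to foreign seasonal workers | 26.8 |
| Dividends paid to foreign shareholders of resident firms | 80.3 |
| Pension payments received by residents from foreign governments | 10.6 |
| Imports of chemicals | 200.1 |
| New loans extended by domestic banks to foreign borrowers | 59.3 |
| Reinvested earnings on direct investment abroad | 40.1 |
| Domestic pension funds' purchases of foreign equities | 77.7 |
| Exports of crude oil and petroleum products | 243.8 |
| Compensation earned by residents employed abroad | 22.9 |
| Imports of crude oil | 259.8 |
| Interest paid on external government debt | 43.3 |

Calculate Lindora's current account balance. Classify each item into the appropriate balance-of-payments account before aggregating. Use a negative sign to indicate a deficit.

-154.9

Goods: -200.1 - 122.5 + 243.8 - 259.8 = -338.6
Services: 33.7 + 45.6 + 141.4 = 220.7
Primary income: 98.5 - 26.8 + 22.9 - 80.3 - 43.3 + 40.1 = 11.1
Secondary income: 10.6 - 58.7 = -48.1
Current account = (-338.6) + 220.7 + 11.1 + (-48.1) = -154.9
(Excluded from the current account — capital account: debt forgiveness received from foreign official creditors 9.9, capital transfers received from emigrants 10.8; financial account: inward foreign direct investment in the manufacturing sector 128.8, new loans extended by domestic banks to foreign borrowers 59.3, domestic pension funds' purchases of foreign equities 77.7.)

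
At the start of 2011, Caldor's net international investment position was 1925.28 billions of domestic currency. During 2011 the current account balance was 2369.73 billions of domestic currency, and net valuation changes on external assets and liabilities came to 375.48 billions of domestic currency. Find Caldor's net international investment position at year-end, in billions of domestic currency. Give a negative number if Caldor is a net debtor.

Change in NIIP = current account + net valuation change = 2369.73 + 375.48 = 2745.21
End-of-year NIIP = 1925.28 + 2745.21 = 4670.49

4670.49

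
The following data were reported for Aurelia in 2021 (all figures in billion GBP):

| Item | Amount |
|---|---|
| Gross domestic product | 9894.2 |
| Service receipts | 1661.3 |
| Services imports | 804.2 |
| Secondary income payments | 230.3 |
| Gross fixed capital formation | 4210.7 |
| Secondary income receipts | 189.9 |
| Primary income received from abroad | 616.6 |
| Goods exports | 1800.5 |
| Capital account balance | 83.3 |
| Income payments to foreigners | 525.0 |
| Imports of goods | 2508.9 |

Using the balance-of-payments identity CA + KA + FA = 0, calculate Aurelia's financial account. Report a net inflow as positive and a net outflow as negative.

-283.2

Goods balance = 1800.5 - 2508.9 = -708.4
Services balance = 1661.3 - 804.2 = 857.1
Trade balance (goods + services) = -708.4 + 857.1 = 148.7
Net primary income = 616.6 - 525.0 = 91.6
Net secondary income = 189.9 - 230.3 = -40.4
Current account = 148.7 + 91.6 + (-40.4) = 199.9
Financial account = -(199.9 + 83.3) = -283.2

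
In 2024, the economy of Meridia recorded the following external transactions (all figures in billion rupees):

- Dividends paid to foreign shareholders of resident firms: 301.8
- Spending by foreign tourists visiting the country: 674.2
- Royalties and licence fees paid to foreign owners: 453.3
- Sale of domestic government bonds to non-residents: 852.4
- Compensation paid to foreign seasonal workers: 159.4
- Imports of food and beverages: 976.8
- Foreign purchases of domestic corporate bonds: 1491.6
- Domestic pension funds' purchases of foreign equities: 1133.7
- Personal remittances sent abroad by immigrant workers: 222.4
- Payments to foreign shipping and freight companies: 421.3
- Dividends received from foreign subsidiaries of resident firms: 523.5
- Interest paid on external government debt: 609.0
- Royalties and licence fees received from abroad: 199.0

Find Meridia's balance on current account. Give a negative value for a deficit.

Goods: -976.8
Services: -453.3 - 421.3 + 674.2 + 199.0 = -1.4
Primary income: -159.4 - 301.8 + 523.5 - 609.0 = -546.7
Secondary income: -222.4
Current account = (-976.8) + (-1.4) + (-546.7) + (-222.4) = -1747.3
(Excluded from the current account — financial account: sale of domestic government bonds to non-residents 852.4, foreign purchases of domestic corporate bonds 1491.6, domestic pension funds' purchases of foreign equities 1133.7.)

-1747.3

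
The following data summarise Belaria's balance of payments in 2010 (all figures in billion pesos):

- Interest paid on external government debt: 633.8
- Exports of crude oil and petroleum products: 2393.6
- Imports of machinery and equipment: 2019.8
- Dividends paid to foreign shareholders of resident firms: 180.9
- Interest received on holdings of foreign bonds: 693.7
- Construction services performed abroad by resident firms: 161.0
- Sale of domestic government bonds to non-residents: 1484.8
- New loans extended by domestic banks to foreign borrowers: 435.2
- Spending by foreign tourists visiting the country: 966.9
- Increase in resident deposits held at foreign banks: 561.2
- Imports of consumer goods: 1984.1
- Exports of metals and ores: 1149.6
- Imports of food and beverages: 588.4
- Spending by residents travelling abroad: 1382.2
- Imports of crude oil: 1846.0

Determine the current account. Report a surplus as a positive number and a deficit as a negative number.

-3270.4

Goods: -1984.1 - 588.4 + 1149.6 - 1846.0 + 2393.6 - 2019.8 = -2895.1
Services: 966.9 + 161.0 - 1382.2 = -254.3
Primary income: 693.7 - 633.8 - 180.9 = -121.0
Current account = (-2895.1) + (-254.3) + (-121.0) = -3270.4
(Excluded from the current account — financial account: sale of domestic government bonds to non-residents 1484.8, new loans extended by domestic banks to foreign borrowers 435.2, increase in resident deposits held at foreign banks 561.2.)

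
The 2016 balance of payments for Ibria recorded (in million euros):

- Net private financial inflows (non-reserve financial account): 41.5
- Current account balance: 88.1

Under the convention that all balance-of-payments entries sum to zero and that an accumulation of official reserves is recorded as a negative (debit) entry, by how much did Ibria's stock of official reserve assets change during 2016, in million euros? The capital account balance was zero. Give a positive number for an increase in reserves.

Official reserve transactions balance = -(88.1 + 41.5) = -129.6
An accumulation of reserves is recorded as a debit (negative entry), so the change in the stock of reserves is the negative of that balance.
Change in official reserves = -(-129.6) = 129.6

129.6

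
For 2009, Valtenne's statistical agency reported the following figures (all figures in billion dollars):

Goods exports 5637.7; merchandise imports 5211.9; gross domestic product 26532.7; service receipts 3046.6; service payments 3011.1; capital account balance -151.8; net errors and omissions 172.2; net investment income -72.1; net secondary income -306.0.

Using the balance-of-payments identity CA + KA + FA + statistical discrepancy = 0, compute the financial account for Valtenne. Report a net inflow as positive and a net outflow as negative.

Goods balance = 5637.7 - 5211.9 = 425.8
Services balance = 3046.6 - 3011.1 = 35.5
Trade balance (goods + services) = 425.8 + 35.5 = 461.3
Net primary income = -72.1
Net secondary income = -306.0
Current account = 461.3 + (-72.1) + (-306.0) = 83.2
Financial account = -(83.2 + (-151.8) + 172.2) = -103.6

-103.6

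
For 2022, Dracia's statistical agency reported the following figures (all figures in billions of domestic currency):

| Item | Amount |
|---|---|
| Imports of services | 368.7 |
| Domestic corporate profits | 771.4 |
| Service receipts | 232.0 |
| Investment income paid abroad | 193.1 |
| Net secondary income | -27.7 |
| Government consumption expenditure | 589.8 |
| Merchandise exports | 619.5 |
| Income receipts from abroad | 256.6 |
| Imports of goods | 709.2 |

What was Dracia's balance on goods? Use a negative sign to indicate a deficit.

-89.7

Goods balance = 619.5 - 709.2 = -89.7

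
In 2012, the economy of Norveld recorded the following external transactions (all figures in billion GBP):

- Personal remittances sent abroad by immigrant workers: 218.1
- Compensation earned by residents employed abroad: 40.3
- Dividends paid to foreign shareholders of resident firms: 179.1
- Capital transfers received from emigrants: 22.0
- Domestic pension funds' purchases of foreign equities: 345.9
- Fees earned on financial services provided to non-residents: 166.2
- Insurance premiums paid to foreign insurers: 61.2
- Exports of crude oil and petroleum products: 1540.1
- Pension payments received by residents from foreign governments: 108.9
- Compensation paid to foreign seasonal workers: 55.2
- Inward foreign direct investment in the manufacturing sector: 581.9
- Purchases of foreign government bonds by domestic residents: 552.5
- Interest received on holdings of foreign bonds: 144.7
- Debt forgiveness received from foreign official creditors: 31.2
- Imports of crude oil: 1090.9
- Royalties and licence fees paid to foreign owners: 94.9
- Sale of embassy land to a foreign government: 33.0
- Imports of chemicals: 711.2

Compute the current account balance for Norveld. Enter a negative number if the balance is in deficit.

Goods: -1090.9 + 1540.1 - 711.2 = -262.0
Services: -61.2 + 166.2 - 94.9 = 10.1
Primary income: 144.7 + 40.3 - 55.2 - 179.1 = -49.3
Secondary income: -218.1 + 108.9 = -109.2
Current account = (-262.0) + 10.1 + (-49.3) + (-109.2) = -410.4
(Excluded from the current account — capital account: capital transfers received from emigrants 22.0, debt forgiveness received from foreign official creditors 31.2, sale of embassy land to a foreign government 33.0; financial account: domestic pension funds' purchases of foreign equities 345.9, inward foreign direct investment in the manufacturing sector 581.9, purchases of foreign government bonds by domestic residents 552.5.)

-410.4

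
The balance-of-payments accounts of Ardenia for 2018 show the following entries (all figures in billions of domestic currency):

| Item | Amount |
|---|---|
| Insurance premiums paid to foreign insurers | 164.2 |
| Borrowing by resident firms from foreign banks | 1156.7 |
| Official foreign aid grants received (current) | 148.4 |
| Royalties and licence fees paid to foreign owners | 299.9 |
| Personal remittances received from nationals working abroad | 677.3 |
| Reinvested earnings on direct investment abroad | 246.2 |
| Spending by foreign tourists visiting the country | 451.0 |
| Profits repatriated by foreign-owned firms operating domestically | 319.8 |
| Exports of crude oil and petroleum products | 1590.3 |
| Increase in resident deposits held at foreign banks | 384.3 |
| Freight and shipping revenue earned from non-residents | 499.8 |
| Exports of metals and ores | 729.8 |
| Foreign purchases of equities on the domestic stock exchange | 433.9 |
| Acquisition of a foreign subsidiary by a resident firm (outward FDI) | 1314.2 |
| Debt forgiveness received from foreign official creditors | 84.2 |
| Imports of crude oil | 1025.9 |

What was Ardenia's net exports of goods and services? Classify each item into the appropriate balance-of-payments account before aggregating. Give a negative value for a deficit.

Goods: 729.8 - 1025.9 + 1590.3 = 1294.2
Services: 451.0 + 499.8 - 299.9 - 164.2 = 486.7
Trade balance = 1294.2 + 486.7 = 1780.9
(Excluded from the trade balance — financial account: borrowing by resident firms from foreign banks 1156.7, increase in resident deposits held at foreign banks 384.3, foreign purchases of equities on the domestic stock exchange 433.9, acquisition of a foreign subsidiary by a resident firm (outward FDI) 1314.2; secondary income: official foreign aid grants received (current) 148.4, personal remittances received from nationals working abroad 677.3; primary income: reinvested earnings on direct investment abroad 246.2, profits repatriated by foreign-owned firms operating domestically 319.8; capital account: debt forgiveness received from foreign official creditors 84.2.)

1780.9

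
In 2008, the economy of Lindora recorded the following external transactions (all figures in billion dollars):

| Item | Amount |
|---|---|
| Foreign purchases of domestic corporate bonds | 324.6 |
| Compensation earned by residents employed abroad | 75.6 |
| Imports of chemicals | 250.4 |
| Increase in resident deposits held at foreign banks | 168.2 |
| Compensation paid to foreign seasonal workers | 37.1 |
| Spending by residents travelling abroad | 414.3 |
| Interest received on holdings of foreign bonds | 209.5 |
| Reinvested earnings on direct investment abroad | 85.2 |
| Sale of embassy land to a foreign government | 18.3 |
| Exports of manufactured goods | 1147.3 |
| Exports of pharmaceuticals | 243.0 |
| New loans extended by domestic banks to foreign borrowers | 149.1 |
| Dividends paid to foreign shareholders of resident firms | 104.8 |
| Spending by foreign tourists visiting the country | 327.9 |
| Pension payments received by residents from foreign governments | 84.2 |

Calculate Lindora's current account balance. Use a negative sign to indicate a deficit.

1366.1

Goods: 243.0 - 250.4 + 1147.3 = 1139.9
Services: 327.9 - 414.3 = -86.4
Primary income: -37.1 + 209.5 - 104.8 + 75.6 + 85.2 = 228.4
Secondary income: 84.2
Current account = 1139.9 + (-86.4) + 228.4 + 84.2 = 1366.1
(Excluded from the current account — financial account: foreign purchases of domestic corporate bonds 324.6, increase in resident deposits held at foreign banks 168.2, new loans extended by domestic banks to foreign borrowers 149.1; capital account: sale of embassy land to a foreign government 18.3.)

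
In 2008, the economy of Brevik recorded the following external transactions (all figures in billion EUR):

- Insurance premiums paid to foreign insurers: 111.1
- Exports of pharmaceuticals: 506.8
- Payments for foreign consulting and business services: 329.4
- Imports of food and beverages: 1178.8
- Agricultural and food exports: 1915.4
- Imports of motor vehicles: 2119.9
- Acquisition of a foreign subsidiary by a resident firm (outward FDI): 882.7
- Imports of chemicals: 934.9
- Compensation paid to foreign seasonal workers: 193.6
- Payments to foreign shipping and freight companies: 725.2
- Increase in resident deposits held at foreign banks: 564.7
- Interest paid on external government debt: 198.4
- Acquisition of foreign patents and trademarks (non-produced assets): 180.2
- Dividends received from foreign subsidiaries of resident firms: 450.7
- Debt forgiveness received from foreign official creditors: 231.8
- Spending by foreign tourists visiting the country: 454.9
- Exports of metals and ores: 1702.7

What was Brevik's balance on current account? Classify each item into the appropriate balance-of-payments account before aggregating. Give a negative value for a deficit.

-760.8

Goods: 1915.4 - 1178.8 + 1702.7 - 934.9 - 2119.9 + 506.8 = -108.7
Services: -111.1 - 329.4 + 454.9 - 725.2 = -710.8
Primary income: -198.4 - 193.6 + 450.7 = 58.7
Current account = (-108.7) + (-710.8) + 58.7 = -760.8
(Excluded from the current account — financial account: acquisition of a foreign subsidiary by a resident firm (outward FDI) 882.7, increase in resident deposits held at foreign banks 564.7; capital account: acquisition of foreign patents and trademarks (non-produced assets) 180.2, debt forgiveness received from foreign official creditors 231.8.)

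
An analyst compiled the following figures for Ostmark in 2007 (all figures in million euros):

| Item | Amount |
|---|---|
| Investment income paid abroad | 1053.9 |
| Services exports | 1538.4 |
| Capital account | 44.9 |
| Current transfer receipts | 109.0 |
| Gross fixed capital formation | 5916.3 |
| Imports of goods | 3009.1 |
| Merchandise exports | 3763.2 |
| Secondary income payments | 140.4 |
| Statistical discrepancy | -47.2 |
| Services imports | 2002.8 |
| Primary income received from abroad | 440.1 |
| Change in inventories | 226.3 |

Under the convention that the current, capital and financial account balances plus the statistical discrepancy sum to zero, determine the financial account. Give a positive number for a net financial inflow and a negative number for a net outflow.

Goods balance = 3763.2 - 3009.1 = 754.1
Services balance = 1538.4 - 2002.8 = -464.4
Trade balance (goods + services) = 754.1 + (-464.4) = 289.7
Net primary income = 440.1 - 1053.9 = -613.8
Net secondary income = 109.0 - 140.4 = -31.4
Current account = 289.7 + (-613.8) + (-31.4) = -355.5
Financial account = -(-355.5 + 44.9 + (-47.2)) = 357.8

357.8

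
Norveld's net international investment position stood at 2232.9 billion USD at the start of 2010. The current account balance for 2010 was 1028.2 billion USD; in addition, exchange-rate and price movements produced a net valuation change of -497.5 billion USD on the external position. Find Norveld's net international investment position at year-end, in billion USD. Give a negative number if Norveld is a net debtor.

Change in NIIP = current account + net valuation change = 1028.2 + (-497.5) = 530.7
End-of-year NIIP = 2232.9 + 530.7 = 2763.6

2763.6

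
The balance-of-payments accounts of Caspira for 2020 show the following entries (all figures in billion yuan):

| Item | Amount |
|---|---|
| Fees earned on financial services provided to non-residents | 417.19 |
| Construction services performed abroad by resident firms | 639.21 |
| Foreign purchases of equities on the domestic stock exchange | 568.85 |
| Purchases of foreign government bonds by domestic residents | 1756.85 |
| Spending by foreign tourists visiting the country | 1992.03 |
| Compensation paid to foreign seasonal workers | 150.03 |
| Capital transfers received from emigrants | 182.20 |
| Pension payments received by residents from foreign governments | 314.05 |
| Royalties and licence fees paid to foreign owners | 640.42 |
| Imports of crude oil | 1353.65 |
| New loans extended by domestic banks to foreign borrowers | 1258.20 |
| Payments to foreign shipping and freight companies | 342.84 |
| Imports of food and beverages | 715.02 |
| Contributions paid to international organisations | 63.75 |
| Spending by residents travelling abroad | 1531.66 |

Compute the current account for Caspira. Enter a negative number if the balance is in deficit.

Goods: -715.02 - 1353.65 = -2068.67
Services: 1992.03 - 342.84 - 640.42 + 639.21 - 1531.66 + 417.19 = 533.51
Primary income: -150.03
Secondary income: -63.75 + 314.05 = 250.30
Current account = (-2068.67) + 533.51 + (-150.03) + 250.30 = -1434.89
(Excluded from the current account — financial account: foreign purchases of equities on the domestic stock exchange 568.85, purchases of foreign government bonds by domestic residents 1756.85, new loans extended by domestic banks to foreign borrowers 1258.20; capital account: capital transfers received from emigrants 182.20.)

-1434.89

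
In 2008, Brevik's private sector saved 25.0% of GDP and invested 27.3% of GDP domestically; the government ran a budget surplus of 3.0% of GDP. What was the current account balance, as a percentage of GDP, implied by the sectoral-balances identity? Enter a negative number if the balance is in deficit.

0.7

By the sectoral-balances identity, CA = (S_private - I) + (T - G).
Private balance = 25.0 - 27.3 = -2.3
Government balance (T - G) = 3.0
CA = -2.3 + 3.0 = 0.7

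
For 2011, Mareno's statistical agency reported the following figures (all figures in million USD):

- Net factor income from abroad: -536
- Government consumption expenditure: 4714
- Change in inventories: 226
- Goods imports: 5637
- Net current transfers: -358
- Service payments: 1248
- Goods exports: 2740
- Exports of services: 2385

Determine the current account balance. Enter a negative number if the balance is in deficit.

Goods balance = 2740 - 5637 = -2897
Services balance = 2385 - 1248 = 1137
Trade balance (goods + services) = -2897 + 1137 = -1760
Net primary income = -536
Net secondary income = -358
Current account = -1760 + (-536) + (-358) = -2654

-2654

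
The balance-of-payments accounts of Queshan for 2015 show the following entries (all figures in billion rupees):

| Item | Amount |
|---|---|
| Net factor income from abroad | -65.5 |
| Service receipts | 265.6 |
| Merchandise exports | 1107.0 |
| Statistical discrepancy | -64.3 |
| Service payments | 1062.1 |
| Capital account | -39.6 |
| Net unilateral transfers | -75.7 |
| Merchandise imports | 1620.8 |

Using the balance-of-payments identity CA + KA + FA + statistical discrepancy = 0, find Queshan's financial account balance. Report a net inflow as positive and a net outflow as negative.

Goods balance = 1107.0 - 1620.8 = -513.8
Services balance = 265.6 - 1062.1 = -796.5
Trade balance (goods + services) = -513.8 + (-796.5) = -1310.3
Net primary income = -65.5
Net secondary income = -75.7
Current account = -1310.3 + (-65.5) + (-75.7) = -1451.5
Financial account = -(-1451.5 + (-39.6) + (-64.3)) = 1555.4

1555.4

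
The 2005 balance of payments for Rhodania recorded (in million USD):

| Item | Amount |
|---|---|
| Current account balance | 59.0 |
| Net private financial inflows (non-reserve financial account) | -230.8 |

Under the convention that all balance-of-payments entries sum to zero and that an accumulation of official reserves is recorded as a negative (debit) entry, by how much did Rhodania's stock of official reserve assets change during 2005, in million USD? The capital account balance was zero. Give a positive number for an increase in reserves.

-171.8

Official reserve transactions balance = -(59.0 + (-230.8)) = 171.8
An accumulation of reserves is recorded as a debit (negative entry), so the change in the stock of reserves is the negative of that balance.
Change in official reserves = -(171.8) = -171.8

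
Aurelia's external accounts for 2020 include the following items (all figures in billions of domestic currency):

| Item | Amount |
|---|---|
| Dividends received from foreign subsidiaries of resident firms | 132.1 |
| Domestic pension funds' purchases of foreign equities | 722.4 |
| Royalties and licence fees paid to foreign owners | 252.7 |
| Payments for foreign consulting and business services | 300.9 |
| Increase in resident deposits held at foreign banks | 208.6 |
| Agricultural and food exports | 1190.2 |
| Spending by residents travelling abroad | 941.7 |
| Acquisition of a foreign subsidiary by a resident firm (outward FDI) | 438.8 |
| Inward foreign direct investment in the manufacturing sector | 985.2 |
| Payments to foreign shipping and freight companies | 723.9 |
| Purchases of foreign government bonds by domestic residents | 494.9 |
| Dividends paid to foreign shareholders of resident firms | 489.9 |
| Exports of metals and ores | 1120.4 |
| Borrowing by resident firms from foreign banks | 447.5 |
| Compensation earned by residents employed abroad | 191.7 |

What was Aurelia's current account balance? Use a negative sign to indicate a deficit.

Goods: 1190.2 + 1120.4 = 2310.6
Services: -941.7 - 300.9 - 723.9 - 252.7 = -2219.2
Primary income: 191.7 + 132.1 - 489.9 = -166.1
Current account = 2310.6 + (-2219.2) + (-166.1) = -74.7
(Excluded from the current account — financial account: domestic pension funds' purchases of foreign equities 722.4, increase in resident deposits held at foreign banks 208.6, acquisition of a foreign subsidiary by a resident firm (outward FDI) 438.8, inward foreign direct investment in the manufacturing sector 985.2, purchases of foreign government bonds by domestic residents 494.9, borrowing by resident firms from foreign banks 447.5.)

-74.7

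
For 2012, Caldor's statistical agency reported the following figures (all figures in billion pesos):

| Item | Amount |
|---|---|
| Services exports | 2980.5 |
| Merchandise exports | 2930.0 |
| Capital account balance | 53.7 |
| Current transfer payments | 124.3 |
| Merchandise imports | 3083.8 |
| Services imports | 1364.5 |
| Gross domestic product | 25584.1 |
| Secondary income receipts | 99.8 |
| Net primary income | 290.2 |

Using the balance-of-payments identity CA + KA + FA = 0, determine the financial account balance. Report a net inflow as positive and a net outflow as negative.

-1781.6

Goods balance = 2930.0 - 3083.8 = -153.8
Services balance = 2980.5 - 1364.5 = 1616.0
Trade balance (goods + services) = -153.8 + 1616.0 = 1462.2
Net primary income = 290.2
Net secondary income = 99.8 - 124.3 = -24.5
Current account = 1462.2 + 290.2 + (-24.5) = 1727.9
Financial account = -(1727.9 + 53.7) = -1781.6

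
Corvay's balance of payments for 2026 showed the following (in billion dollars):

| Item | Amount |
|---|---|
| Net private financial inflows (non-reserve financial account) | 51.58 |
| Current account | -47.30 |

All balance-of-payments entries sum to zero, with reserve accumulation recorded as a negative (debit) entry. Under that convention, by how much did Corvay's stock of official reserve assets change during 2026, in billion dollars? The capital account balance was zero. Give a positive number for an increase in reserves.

4.28

Official reserve transactions balance = -((-47.30) + 51.58) = -4.28
An accumulation of reserves is recorded as a debit (negative entry), so the change in the stock of reserves is the negative of that balance.
Change in official reserves = -(-4.28) = 4.28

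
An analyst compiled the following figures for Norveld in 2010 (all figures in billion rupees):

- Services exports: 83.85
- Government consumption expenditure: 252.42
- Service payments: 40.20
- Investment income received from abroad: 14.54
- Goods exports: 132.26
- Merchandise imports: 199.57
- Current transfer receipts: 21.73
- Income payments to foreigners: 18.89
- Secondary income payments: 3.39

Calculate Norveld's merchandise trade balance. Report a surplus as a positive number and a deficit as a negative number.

-67.31

Goods balance = 132.26 - 199.57 = -67.31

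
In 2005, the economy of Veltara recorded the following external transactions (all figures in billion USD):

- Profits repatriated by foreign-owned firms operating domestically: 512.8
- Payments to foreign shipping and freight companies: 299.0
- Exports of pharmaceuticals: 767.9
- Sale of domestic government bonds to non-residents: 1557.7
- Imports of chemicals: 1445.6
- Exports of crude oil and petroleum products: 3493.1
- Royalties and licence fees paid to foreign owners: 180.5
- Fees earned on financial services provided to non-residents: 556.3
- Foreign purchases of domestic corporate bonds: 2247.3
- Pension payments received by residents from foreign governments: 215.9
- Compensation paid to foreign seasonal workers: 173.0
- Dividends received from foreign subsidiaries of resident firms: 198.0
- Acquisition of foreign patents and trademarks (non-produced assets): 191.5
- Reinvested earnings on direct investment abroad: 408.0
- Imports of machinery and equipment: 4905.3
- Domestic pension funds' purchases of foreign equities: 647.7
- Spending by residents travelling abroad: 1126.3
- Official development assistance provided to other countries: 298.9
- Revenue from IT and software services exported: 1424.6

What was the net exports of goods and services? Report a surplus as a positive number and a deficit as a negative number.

-1714.8

Goods: -4905.3 - 1445.6 + 3493.1 + 767.9 = -2089.9
Services: -299.0 - 180.5 + 556.3 - 1126.3 + 1424.6 = 375.1
Trade balance = -2089.9 + 375.1 = -1714.8
(Excluded from the trade balance — primary income: profits repatriated by foreign-owned firms operating domestically 512.8, compensation paid to foreign seasonal workers 173.0, dividends received from foreign subsidiaries of resident firms 198.0, reinvested earnings on direct investment abroad 408.0; financial account: sale of domestic government bonds to non-residents 1557.7, foreign purchases of domestic corporate bonds 2247.3, domestic pension funds' purchases of foreign equities 647.7; secondary income: pension payments received by residents from foreign governments 215.9, official development assistance provided to other countries 298.9; capital account: acquisition of foreign patents and trademarks (non-produced assets) 191.5.)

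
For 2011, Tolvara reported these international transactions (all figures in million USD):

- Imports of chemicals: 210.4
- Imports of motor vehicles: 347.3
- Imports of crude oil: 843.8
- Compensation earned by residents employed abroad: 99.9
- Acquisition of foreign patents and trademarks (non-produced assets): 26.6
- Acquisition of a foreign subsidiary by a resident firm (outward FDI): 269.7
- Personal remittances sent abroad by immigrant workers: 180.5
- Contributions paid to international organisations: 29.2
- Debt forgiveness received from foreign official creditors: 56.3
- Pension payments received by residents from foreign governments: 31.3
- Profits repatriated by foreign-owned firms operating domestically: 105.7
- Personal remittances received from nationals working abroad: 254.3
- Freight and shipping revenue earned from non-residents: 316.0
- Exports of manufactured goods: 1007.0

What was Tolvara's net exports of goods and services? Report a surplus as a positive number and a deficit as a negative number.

Goods: -210.4 - 347.3 - 843.8 + 1007.0 = -394.5
Services: 316.0
Trade balance = -394.5 + 316.0 = -78.5
(Excluded from the trade balance — primary income: compensation earned by residents employed abroad 99.9, profits repatriated by foreign-owned firms operating domestically 105.7; capital account: acquisition of foreign patents and trademarks (non-produced assets) 26.6, debt forgiveness received from foreign official creditors 56.3; financial account: acquisition of a foreign subsidiary by a resident firm (outward FDI) 269.7; secondary income: personal remittances sent abroad by immigrant workers 180.5, contributions paid to international organisations 29.2, pension payments received by residents from foreign governments 31.3, personal remittances received from nationals working abroad 254.3.)

-78.5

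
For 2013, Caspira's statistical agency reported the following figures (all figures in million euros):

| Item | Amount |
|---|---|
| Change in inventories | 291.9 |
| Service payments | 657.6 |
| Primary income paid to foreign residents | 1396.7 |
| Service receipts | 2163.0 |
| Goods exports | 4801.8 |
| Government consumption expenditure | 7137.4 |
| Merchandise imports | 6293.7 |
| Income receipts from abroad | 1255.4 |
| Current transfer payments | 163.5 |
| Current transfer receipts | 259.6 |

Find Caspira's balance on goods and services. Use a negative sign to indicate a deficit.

Goods balance = 4801.8 - 6293.7 = -1491.9
Services balance = 2163.0 - 657.6 = 1505.4
Trade balance (goods + services) = -1491.9 + 1505.4 = 13.5

13.5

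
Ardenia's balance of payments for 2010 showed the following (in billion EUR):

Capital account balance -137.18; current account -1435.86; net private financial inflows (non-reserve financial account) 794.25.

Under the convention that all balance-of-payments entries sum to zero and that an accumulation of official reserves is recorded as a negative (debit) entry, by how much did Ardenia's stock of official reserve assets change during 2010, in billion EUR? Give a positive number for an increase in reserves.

-778.79

Official reserve transactions balance = -((-1435.86) + (-137.18) + 794.25) = 778.79
An accumulation of reserves is recorded as a debit (negative entry), so the change in the stock of reserves is the negative of that balance.
Change in official reserves = -(778.79) = -778.79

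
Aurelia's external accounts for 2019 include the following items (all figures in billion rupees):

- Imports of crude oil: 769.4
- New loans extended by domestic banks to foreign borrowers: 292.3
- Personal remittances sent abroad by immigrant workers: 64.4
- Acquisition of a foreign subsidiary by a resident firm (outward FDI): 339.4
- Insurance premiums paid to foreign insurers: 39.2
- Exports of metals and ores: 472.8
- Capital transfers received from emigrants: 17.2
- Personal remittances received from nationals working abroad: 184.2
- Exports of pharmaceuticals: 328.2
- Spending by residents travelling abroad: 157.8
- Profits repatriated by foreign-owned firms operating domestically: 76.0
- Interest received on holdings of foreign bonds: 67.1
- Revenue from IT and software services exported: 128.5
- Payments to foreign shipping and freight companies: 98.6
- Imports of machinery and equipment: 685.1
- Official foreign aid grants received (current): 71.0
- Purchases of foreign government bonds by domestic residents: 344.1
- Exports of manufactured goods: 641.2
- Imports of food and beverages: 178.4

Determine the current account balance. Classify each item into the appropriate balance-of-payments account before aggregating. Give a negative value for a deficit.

-175.9

Goods: -178.4 + 472.8 - 769.4 - 685.1 + 328.2 + 641.2 = -190.7
Services: 128.5 - 39.2 - 98.6 - 157.8 = -167.1
Primary income: 67.1 - 76.0 = -8.9
Secondary income: 71.0 + 184.2 - 64.4 = 190.8
Current account = (-190.7) + (-167.1) + (-8.9) + 190.8 = -175.9
(Excluded from the current account — financial account: new loans extended by domestic banks to foreign borrowers 292.3, acquisition of a foreign subsidiary by a resident firm (outward FDI) 339.4, purchases of foreign government bonds by domestic residents 344.1; capital account: capital transfers received from emigrants 17.2.)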